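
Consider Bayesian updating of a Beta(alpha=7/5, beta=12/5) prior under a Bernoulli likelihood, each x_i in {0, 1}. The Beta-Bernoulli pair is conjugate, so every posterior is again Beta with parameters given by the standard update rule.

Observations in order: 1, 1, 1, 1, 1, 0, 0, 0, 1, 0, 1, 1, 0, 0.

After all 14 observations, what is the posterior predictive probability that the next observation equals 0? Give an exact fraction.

42/89

obs 1: x=1 → posterior Beta(12/5, 12/5)
obs 2: x=1 → posterior Beta(17/5, 12/5)
obs 3: x=1 → posterior Beta(22/5, 12/5)
obs 4: x=1 → posterior Beta(27/5, 12/5)
obs 5: x=1 → posterior Beta(32/5, 12/5)
obs 6: x=0 → posterior Beta(32/5, 17/5)
obs 7: x=0 → posterior Beta(32/5, 22/5)
obs 8: x=0 → posterior Beta(32/5, 27/5)
obs 9: x=1 → posterior Beta(37/5, 27/5)
obs 10: x=0 → posterior Beta(37/5, 32/5)
obs 11: x=1 → posterior Beta(42/5, 32/5)
obs 12: x=1 → posterior Beta(47/5, 32/5)
obs 13: x=0 → posterior Beta(47/5, 37/5)
obs 14: x=0 → posterior Beta(47/5, 42/5)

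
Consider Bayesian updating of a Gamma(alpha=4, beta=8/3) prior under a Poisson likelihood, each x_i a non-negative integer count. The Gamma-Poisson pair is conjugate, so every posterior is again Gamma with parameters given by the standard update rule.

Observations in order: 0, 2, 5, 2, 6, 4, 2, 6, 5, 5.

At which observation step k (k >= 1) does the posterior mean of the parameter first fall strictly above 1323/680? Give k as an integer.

k = 4

obs 1: x=0 → posterior Gamma(4, 11/3)
obs 2: x=2 → posterior Gamma(6, 14/3)
obs 3: x=5 → posterior Gamma(11, 17/3)
obs 4: x=2 → posterior Gamma(13, 20/3)
obs 5: x=6 → posterior Gamma(19, 23/3)
obs 6: x=4 → posterior Gamma(23, 26/3)
obs 7: x=2 → posterior Gamma(25, 29/3)
obs 8: x=6 → posterior Gamma(31, 32/3)
obs 9: x=5 → posterior Gamma(36, 35/3)
obs 10: x=5 → posterior Gamma(41, 38/3)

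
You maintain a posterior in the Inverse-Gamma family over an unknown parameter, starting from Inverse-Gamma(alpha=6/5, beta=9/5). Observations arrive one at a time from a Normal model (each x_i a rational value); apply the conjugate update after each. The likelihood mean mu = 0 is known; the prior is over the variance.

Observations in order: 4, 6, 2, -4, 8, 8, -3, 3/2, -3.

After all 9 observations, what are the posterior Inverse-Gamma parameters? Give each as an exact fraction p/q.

obs 1: x=4 → posterior Inverse-Gamma(17/10, 49/5)
obs 2: x=6 → posterior Inverse-Gamma(11/5, 139/5)
obs 3: x=2 → posterior Inverse-Gamma(27/10, 149/5)
obs 4: x=-4 → posterior Inverse-Gamma(16/5, 189/5)
obs 5: x=8 → posterior Inverse-Gamma(37/10, 349/5)
obs 6: x=8 → posterior Inverse-Gamma(21/5, 509/5)
obs 7: x=-3 → posterior Inverse-Gamma(47/10, 1063/10)
obs 8: x=3/2 → posterior Inverse-Gamma(26/5, 4297/40)
obs 9: x=-3 → posterior Inverse-Gamma(57/10, 4477/40)

alpha=57/10, beta=4477/40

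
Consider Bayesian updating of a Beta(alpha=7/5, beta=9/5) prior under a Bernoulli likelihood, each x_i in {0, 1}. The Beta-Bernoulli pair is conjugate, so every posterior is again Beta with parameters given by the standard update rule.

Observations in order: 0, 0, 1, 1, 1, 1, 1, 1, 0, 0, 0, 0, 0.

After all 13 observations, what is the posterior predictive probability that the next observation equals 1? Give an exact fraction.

obs 1: x=0 → posterior Beta(7/5, 14/5)
obs 2: x=0 → posterior Beta(7/5, 19/5)
obs 3: x=1 → posterior Beta(12/5, 19/5)
obs 4: x=1 → posterior Beta(17/5, 19/5)
obs 5: x=1 → posterior Beta(22/5, 19/5)
obs 6: x=1 → posterior Beta(27/5, 19/5)
obs 7: x=1 → posterior Beta(32/5, 19/5)
obs 8: x=1 → posterior Beta(37/5, 19/5)
obs 9: x=0 → posterior Beta(37/5, 24/5)
obs 10: x=0 → posterior Beta(37/5, 29/5)
obs 11: x=0 → posterior Beta(37/5, 34/5)
obs 12: x=0 → posterior Beta(37/5, 39/5)
obs 13: x=0 → posterior Beta(37/5, 44/5)

37/81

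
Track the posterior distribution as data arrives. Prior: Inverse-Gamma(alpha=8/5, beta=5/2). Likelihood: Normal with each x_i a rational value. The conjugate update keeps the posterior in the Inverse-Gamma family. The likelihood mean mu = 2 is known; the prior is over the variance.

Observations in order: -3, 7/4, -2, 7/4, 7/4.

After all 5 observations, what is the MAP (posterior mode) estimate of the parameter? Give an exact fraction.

obs 1: x=-3 → posterior Inverse-Gamma(21/10, 15)
obs 2: x=7/4 → posterior Inverse-Gamma(13/5, 481/32)
obs 3: x=-2 → posterior Inverse-Gamma(31/10, 737/32)
obs 4: x=7/4 → posterior Inverse-Gamma(18/5, 369/16)
obs 5: x=7/4 → posterior Inverse-Gamma(41/10, 739/32)

3695/816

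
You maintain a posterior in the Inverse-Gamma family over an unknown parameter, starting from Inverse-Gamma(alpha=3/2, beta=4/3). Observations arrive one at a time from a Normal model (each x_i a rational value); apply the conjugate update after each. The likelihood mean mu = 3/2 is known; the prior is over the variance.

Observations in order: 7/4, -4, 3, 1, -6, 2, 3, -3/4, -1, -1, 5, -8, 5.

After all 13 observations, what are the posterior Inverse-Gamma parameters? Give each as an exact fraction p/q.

obs 1: x=7/4 → posterior Inverse-Gamma(2, 131/96)
obs 2: x=-4 → posterior Inverse-Gamma(5/2, 1583/96)
obs 3: x=3 → posterior Inverse-Gamma(3, 1691/96)
obs 4: x=1 → posterior Inverse-Gamma(7/2, 1703/96)
obs 5: x=-6 → posterior Inverse-Gamma(4, 4403/96)
obs 6: x=2 → posterior Inverse-Gamma(9/2, 4415/96)
obs 7: x=3 → posterior Inverse-Gamma(5, 4523/96)
obs 8: x=-3/4 → posterior Inverse-Gamma(11/2, 2383/48)
obs 9: x=-1 → posterior Inverse-Gamma(6, 2533/48)
obs 10: x=-1 → posterior Inverse-Gamma(13/2, 2683/48)
obs 11: x=5 → posterior Inverse-Gamma(7, 2977/48)
obs 12: x=-8 → posterior Inverse-Gamma(15/2, 5143/48)
obs 13: x=5 → posterior Inverse-Gamma(8, 5437/48)

alpha=8, beta=5437/48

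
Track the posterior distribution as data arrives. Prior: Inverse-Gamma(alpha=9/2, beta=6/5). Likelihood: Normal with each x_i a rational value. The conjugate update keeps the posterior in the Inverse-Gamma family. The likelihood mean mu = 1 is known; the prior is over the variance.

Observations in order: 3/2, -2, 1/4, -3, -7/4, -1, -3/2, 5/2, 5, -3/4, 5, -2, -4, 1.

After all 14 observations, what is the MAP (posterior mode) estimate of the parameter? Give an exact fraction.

obs 1: x=3/2 → posterior Inverse-Gamma(5, 53/40)
obs 2: x=-2 → posterior Inverse-Gamma(11/2, 233/40)
obs 3: x=1/4 → posterior Inverse-Gamma(6, 977/160)
obs 4: x=-3 → posterior Inverse-Gamma(13/2, 2257/160)
obs 5: x=-7/4 → posterior Inverse-Gamma(7, 1431/80)
obs 6: x=-1 → posterior Inverse-Gamma(15/2, 1591/80)
obs 7: x=-3/2 → posterior Inverse-Gamma(8, 1841/80)
obs 8: x=5/2 → posterior Inverse-Gamma(17/2, 1931/80)
obs 9: x=5 → posterior Inverse-Gamma(9, 2571/80)
obs 10: x=-3/4 → posterior Inverse-Gamma(19/2, 5387/160)
obs 11: x=5 → posterior Inverse-Gamma(10, 6667/160)
obs 12: x=-2 → posterior Inverse-Gamma(21/2, 7387/160)
obs 13: x=-4 → posterior Inverse-Gamma(11, 9387/160)
obs 14: x=1 → posterior Inverse-Gamma(23/2, 9387/160)

9387/2000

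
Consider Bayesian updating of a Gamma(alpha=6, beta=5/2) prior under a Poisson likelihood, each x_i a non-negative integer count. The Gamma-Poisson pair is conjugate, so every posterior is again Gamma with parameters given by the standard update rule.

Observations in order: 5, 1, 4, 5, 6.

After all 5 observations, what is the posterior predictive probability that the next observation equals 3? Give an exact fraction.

1660819841035753369331359863281250000/8193465725814765556554001028792218849

obs 1: x=5 → posterior Gamma(11, 7/2)
obs 2: x=1 → posterior Gamma(12, 9/2)
obs 3: x=4 → posterior Gamma(16, 11/2)
obs 4: x=5 → posterior Gamma(21, 13/2)
obs 5: x=6 → posterior Gamma(27, 15/2)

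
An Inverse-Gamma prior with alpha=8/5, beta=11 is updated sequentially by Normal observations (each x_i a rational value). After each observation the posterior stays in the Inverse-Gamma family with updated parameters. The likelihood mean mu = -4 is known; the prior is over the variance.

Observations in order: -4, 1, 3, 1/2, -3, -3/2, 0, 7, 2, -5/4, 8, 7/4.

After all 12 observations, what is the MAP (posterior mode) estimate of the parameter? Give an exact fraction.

19245/688

obs 1: x=-4 → posterior Inverse-Gamma(21/10, 11)
obs 2: x=1 → posterior Inverse-Gamma(13/5, 47/2)
obs 3: x=3 → posterior Inverse-Gamma(31/10, 48)
obs 4: x=1/2 → posterior Inverse-Gamma(18/5, 465/8)
obs 5: x=-3 → posterior Inverse-Gamma(41/10, 469/8)
obs 6: x=-3/2 → posterior Inverse-Gamma(23/5, 247/4)
obs 7: x=0 → posterior Inverse-Gamma(51/10, 279/4)
obs 8: x=7 → posterior Inverse-Gamma(28/5, 521/4)
obs 9: x=2 → posterior Inverse-Gamma(61/10, 593/4)
obs 10: x=-5/4 → posterior Inverse-Gamma(33/5, 4865/32)
obs 11: x=8 → posterior Inverse-Gamma(71/10, 7169/32)
obs 12: x=7/4 → posterior Inverse-Gamma(38/5, 3849/16)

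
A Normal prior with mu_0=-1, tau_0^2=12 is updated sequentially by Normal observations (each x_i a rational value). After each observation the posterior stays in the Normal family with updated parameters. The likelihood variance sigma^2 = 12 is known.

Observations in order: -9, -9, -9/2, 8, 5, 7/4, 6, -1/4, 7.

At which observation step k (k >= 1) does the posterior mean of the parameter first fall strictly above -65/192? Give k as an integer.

obs 1: x=-9 → posterior Normal(-5, 6)
obs 2: x=-9 → posterior Normal(-19/3, 4)
obs 3: x=-9/2 → posterior Normal(-47/8, 3)
obs 4: x=8 → posterior Normal(-31/10, 12/5)
obs 5: x=5 → posterior Normal(-7/4, 2)
obs 6: x=7/4 → posterior Normal(-5/4, 12/7)
obs 7: x=6 → posterior Normal(-11/32, 3/2)
obs 8: x=-1/4 → posterior Normal(-1/3, 4/3)
obs 9: x=7 → posterior Normal(2/5, 6/5)

k = 8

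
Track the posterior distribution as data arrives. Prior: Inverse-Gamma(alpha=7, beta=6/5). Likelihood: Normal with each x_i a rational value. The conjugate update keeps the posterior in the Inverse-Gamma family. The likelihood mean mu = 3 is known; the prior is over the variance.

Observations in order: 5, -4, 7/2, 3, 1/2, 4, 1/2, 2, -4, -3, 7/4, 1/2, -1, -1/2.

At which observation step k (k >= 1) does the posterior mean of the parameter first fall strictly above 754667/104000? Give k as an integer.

k = 14

obs 1: x=5 → posterior Inverse-Gamma(15/2, 16/5)
obs 2: x=-4 → posterior Inverse-Gamma(8, 277/10)
obs 3: x=7/2 → posterior Inverse-Gamma(17/2, 1113/40)
obs 4: x=3 → posterior Inverse-Gamma(9, 1113/40)
obs 5: x=1/2 → posterior Inverse-Gamma(19/2, 619/20)
obs 6: x=4 → posterior Inverse-Gamma(10, 629/20)
obs 7: x=1/2 → posterior Inverse-Gamma(21/2, 1383/40)
obs 8: x=2 → posterior Inverse-Gamma(11, 1403/40)
obs 9: x=-4 → posterior Inverse-Gamma(23/2, 2383/40)
obs 10: x=-3 → posterior Inverse-Gamma(12, 3103/40)
obs 11: x=7/4 → posterior Inverse-Gamma(25/2, 12537/160)
obs 12: x=1/2 → posterior Inverse-Gamma(13, 13037/160)
obs 13: x=-1 → posterior Inverse-Gamma(27/2, 14317/160)
obs 14: x=-1/2 → posterior Inverse-Gamma(14, 15297/160)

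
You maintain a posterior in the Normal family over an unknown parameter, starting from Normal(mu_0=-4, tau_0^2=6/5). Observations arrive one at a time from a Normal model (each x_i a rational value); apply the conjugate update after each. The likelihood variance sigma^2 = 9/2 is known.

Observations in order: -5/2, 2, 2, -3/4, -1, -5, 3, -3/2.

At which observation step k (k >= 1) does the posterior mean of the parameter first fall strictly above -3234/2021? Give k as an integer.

k = 8

obs 1: x=-5/2 → posterior Normal(-70/19, 18/19)
obs 2: x=2 → posterior Normal(-62/23, 18/23)
obs 3: x=2 → posterior Normal(-2, 2/3)
obs 4: x=-3/4 → posterior Normal(-57/31, 18/31)
obs 5: x=-1 → posterior Normal(-61/35, 18/35)
obs 6: x=-5 → posterior Normal(-27/13, 6/13)
obs 7: x=3 → posterior Normal(-69/43, 18/43)
obs 8: x=-3/2 → posterior Normal(-75/47, 18/47)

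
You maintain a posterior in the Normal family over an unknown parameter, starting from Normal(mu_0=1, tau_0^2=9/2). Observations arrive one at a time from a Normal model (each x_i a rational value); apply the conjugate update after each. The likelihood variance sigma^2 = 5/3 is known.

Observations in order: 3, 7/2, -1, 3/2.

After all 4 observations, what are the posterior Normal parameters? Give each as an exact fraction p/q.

obs 1: x=3 → posterior Normal(91/37, 45/37)
obs 2: x=7/2 → posterior Normal(371/128, 45/64)
obs 3: x=-1 → posterior Normal(317/182, 45/91)
obs 4: x=3/2 → posterior Normal(199/118, 45/118)

mu_0=199/118, tau_0^2=45/118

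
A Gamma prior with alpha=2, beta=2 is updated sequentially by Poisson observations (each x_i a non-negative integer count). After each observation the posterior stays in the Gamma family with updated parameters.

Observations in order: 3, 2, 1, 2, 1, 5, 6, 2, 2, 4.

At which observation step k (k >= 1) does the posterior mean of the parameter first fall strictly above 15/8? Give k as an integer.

k = 6

obs 1: x=3 → posterior Gamma(5, 3)
obs 2: x=2 → posterior Gamma(7, 4)
obs 3: x=1 → posterior Gamma(8, 5)
obs 4: x=2 → posterior Gamma(10, 6)
obs 5: x=1 → posterior Gamma(11, 7)
obs 6: x=5 → posterior Gamma(16, 8)
obs 7: x=6 → posterior Gamma(22, 9)
obs 8: x=2 → posterior Gamma(24, 10)
obs 9: x=2 → posterior Gamma(26, 11)
obs 10: x=4 → posterior Gamma(30, 12)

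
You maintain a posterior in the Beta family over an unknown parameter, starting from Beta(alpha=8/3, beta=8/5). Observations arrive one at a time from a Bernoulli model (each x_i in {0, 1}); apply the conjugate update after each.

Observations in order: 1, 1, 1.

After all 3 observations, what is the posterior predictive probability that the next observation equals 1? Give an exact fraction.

85/109

obs 1: x=1 → posterior Beta(11/3, 8/5)
obs 2: x=1 → posterior Beta(14/3, 8/5)
obs 3: x=1 → posterior Beta(17/3, 8/5)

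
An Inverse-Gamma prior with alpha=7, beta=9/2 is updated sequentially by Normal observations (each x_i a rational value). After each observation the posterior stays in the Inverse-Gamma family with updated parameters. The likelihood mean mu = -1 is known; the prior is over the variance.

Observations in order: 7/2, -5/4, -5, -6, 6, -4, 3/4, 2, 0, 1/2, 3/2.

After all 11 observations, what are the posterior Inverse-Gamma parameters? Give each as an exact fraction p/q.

alpha=25/2, beta=1199/16

obs 1: x=7/2 → posterior Inverse-Gamma(15/2, 117/8)
obs 2: x=-5/4 → posterior Inverse-Gamma(8, 469/32)
obs 3: x=-5 → posterior Inverse-Gamma(17/2, 725/32)
obs 4: x=-6 → posterior Inverse-Gamma(9, 1125/32)
obs 5: x=6 → posterior Inverse-Gamma(19/2, 1909/32)
obs 6: x=-4 → posterior Inverse-Gamma(10, 2053/32)
obs 7: x=3/4 → posterior Inverse-Gamma(21/2, 1051/16)
obs 8: x=2 → posterior Inverse-Gamma(11, 1123/16)
obs 9: x=0 → posterior Inverse-Gamma(23/2, 1131/16)
obs 10: x=1/2 → posterior Inverse-Gamma(12, 1149/16)
obs 11: x=3/2 → posterior Inverse-Gamma(25/2, 1199/16)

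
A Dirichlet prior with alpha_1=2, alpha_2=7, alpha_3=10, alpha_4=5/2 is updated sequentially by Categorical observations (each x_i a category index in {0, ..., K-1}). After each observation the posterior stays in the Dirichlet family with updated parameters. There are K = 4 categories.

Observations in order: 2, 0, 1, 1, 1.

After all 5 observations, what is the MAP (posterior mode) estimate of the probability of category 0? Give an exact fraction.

4/45

obs 1: x=2 → posterior Dirichlet(2, 7, 11, 5/2)
obs 2: x=0 → posterior Dirichlet(3, 7, 11, 5/2)
obs 3: x=1 → posterior Dirichlet(3, 8, 11, 5/2)
obs 4: x=1 → posterior Dirichlet(3, 9, 11, 5/2)
obs 5: x=1 → posterior Dirichlet(3, 10, 11, 5/2)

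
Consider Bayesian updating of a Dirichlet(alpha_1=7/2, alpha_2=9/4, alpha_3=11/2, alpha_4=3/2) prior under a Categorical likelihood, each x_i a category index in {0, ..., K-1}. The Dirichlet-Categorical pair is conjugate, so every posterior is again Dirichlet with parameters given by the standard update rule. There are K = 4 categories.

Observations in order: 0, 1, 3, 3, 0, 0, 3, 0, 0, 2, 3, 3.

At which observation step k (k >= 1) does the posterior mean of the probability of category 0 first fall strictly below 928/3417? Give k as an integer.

obs 1: x=0 → posterior Dirichlet(9/2, 9/4, 11/2, 3/2)
obs 2: x=1 → posterior Dirichlet(9/2, 13/4, 11/2, 3/2)
obs 3: x=3 → posterior Dirichlet(9/2, 13/4, 11/2, 5/2)
obs 4: x=3 → posterior Dirichlet(9/2, 13/4, 11/2, 7/2)
obs 5: x=0 → posterior Dirichlet(11/2, 13/4, 11/2, 7/2)
obs 6: x=0 → posterior Dirichlet(13/2, 13/4, 11/2, 7/2)
obs 7: x=3 → posterior Dirichlet(13/2, 13/4, 11/2, 9/2)
obs 8: x=0 → posterior Dirichlet(15/2, 13/4, 11/2, 9/2)
obs 9: x=0 → posterior Dirichlet(17/2, 13/4, 11/2, 9/2)
obs 10: x=2 → posterior Dirichlet(17/2, 13/4, 13/2, 9/2)
obs 11: x=3 → posterior Dirichlet(17/2, 13/4, 13/2, 11/2)
obs 12: x=3 → posterior Dirichlet(17/2, 13/4, 13/2, 13/2)

k = 4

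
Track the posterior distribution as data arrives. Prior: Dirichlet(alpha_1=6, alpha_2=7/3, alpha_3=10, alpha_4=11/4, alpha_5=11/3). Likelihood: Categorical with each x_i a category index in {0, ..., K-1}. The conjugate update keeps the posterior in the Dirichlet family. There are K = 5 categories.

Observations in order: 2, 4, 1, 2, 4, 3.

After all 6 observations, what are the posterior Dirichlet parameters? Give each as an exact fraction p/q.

alpha_1=6, alpha_2=10/3, alpha_3=12, alpha_4=15/4, alpha_5=17/3

obs 1: x=2 → posterior Dirichlet(6, 7/3, 11, 11/4, 11/3)
obs 2: x=4 → posterior Dirichlet(6, 7/3, 11, 11/4, 14/3)
obs 3: x=1 → posterior Dirichlet(6, 10/3, 11, 11/4, 14/3)
obs 4: x=2 → posterior Dirichlet(6, 10/3, 12, 11/4, 14/3)
obs 5: x=4 → posterior Dirichlet(6, 10/3, 12, 11/4, 17/3)
obs 6: x=3 → posterior Dirichlet(6, 10/3, 12, 15/4, 17/3)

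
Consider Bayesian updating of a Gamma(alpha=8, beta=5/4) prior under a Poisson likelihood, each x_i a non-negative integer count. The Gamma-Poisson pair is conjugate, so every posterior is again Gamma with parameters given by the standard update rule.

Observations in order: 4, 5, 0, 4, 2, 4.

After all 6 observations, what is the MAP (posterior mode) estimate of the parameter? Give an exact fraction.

104/29

obs 1: x=4 → posterior Gamma(12, 9/4)
obs 2: x=5 → posterior Gamma(17, 13/4)
obs 3: x=0 → posterior Gamma(17, 17/4)
obs 4: x=4 → posterior Gamma(21, 21/4)
obs 5: x=2 → posterior Gamma(23, 25/4)
obs 6: x=4 → posterior Gamma(27, 29/4)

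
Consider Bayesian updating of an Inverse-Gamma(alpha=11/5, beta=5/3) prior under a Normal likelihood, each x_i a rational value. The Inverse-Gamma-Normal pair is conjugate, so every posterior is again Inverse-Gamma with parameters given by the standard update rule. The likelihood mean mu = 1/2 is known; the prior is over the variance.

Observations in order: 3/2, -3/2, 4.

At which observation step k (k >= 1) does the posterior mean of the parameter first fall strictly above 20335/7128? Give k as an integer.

obs 1: x=3/2 → posterior Inverse-Gamma(27/10, 13/6)
obs 2: x=-3/2 → posterior Inverse-Gamma(16/5, 25/6)
obs 3: x=4 → posterior Inverse-Gamma(37/10, 247/24)

k = 3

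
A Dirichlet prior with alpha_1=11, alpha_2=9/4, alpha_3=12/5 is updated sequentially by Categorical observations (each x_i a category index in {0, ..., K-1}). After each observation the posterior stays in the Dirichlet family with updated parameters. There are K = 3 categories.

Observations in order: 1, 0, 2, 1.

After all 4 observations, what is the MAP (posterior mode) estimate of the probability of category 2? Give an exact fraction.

16/111

obs 1: x=1 → posterior Dirichlet(11, 13/4, 12/5)
obs 2: x=0 → posterior Dirichlet(12, 13/4, 12/5)
obs 3: x=2 → posterior Dirichlet(12, 13/4, 17/5)
obs 4: x=1 → posterior Dirichlet(12, 17/4, 17/5)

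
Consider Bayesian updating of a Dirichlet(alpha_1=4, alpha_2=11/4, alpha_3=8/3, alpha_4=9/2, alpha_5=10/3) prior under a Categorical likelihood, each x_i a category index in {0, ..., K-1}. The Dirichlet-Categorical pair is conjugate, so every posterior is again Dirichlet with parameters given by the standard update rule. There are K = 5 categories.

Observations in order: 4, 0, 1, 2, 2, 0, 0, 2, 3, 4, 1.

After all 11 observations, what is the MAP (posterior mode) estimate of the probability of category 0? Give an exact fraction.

8/31

obs 1: x=4 → posterior Dirichlet(4, 11/4, 8/3, 9/2, 13/3)
obs 2: x=0 → posterior Dirichlet(5, 11/4, 8/3, 9/2, 13/3)
obs 3: x=1 → posterior Dirichlet(5, 15/4, 8/3, 9/2, 13/3)
obs 4: x=2 → posterior Dirichlet(5, 15/4, 11/3, 9/2, 13/3)
obs 5: x=2 → posterior Dirichlet(5, 15/4, 14/3, 9/2, 13/3)
obs 6: x=0 → posterior Dirichlet(6, 15/4, 14/3, 9/2, 13/3)
obs 7: x=0 → posterior Dirichlet(7, 15/4, 14/3, 9/2, 13/3)
obs 8: x=2 → posterior Dirichlet(7, 15/4, 17/3, 9/2, 13/3)
obs 9: x=3 → posterior Dirichlet(7, 15/4, 17/3, 11/2, 13/3)
obs 10: x=4 → posterior Dirichlet(7, 15/4, 17/3, 11/2, 16/3)
obs 11: x=1 → posterior Dirichlet(7, 19/4, 17/3, 11/2, 16/3)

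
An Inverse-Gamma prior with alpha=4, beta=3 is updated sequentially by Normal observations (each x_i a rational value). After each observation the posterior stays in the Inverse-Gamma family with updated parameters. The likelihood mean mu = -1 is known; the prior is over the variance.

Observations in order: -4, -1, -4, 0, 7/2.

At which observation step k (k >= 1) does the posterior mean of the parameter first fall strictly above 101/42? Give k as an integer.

obs 1: x=-4 → posterior Inverse-Gamma(9/2, 15/2)
obs 2: x=-1 → posterior Inverse-Gamma(5, 15/2)
obs 3: x=-4 → posterior Inverse-Gamma(11/2, 12)
obs 4: x=0 → posterior Inverse-Gamma(6, 25/2)
obs 5: x=7/2 → posterior Inverse-Gamma(13/2, 181/8)

k = 3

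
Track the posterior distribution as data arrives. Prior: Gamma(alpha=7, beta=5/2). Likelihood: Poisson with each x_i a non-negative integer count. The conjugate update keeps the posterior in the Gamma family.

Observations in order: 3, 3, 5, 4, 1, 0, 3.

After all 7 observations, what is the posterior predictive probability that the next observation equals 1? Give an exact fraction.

obs 1: x=3 → posterior Gamma(10, 7/2)
obs 2: x=3 → posterior Gamma(13, 9/2)
obs 3: x=5 → posterior Gamma(18, 11/2)
obs 4: x=4 → posterior Gamma(22, 13/2)
obs 5: x=1 → posterior Gamma(23, 15/2)
obs 6: x=0 → posterior Gamma(23, 17/2)
obs 7: x=3 → posterior Gamma(26, 19/2)

91959577739997016462170294957133012/501096025171921401632658604207540941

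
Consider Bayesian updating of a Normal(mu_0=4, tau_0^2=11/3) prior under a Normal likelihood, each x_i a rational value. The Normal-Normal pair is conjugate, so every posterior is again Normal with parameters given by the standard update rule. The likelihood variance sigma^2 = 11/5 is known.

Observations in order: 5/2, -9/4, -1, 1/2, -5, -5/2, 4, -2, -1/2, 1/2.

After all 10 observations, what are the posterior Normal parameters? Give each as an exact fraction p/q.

mu_0=-67/212, tau_0^2=11/53

obs 1: x=5/2 → posterior Normal(49/16, 11/8)
obs 2: x=-9/4 → posterior Normal(53/52, 11/13)
obs 3: x=-1 → posterior Normal(11/24, 11/18)
obs 4: x=1/2 → posterior Normal(43/92, 11/23)
obs 5: x=-5 → posterior Normal(-57/112, 11/28)
obs 6: x=-5/2 → posterior Normal(-107/132, 1/3)
obs 7: x=4 → posterior Normal(-27/152, 11/38)
obs 8: x=-2 → posterior Normal(-67/172, 11/43)
obs 9: x=-1/2 → posterior Normal(-77/192, 11/48)
obs 10: x=1/2 → posterior Normal(-67/212, 11/53)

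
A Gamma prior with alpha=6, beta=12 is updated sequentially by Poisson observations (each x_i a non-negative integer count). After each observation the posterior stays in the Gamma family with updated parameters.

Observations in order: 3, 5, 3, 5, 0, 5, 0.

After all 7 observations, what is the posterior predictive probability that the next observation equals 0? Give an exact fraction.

33600614943460448322716069311260139/134217728000000000000000000000000000

obs 1: x=3 → posterior Gamma(9, 13)
obs 2: x=5 → posterior Gamma(14, 14)
obs 3: x=3 → posterior Gamma(17, 15)
obs 4: x=5 → posterior Gamma(22, 16)
obs 5: x=0 → posterior Gamma(22, 17)
obs 6: x=5 → posterior Gamma(27, 18)
obs 7: x=0 → posterior Gamma(27, 19)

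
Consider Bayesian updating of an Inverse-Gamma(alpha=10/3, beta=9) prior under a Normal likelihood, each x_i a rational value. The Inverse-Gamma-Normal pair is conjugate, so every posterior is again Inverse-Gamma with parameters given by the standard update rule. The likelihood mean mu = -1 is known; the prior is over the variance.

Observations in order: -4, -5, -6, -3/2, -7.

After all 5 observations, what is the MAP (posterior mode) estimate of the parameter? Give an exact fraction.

1251/164

obs 1: x=-4 → posterior Inverse-Gamma(23/6, 27/2)
obs 2: x=-5 → posterior Inverse-Gamma(13/3, 43/2)
obs 3: x=-6 → posterior Inverse-Gamma(29/6, 34)
obs 4: x=-3/2 → posterior Inverse-Gamma(16/3, 273/8)
obs 5: x=-7 → posterior Inverse-Gamma(35/6, 417/8)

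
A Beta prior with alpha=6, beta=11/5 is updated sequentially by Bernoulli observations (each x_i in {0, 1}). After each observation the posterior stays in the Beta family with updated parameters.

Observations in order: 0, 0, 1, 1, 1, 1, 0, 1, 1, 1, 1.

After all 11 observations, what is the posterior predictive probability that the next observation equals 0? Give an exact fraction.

13/48

obs 1: x=0 → posterior Beta(6, 16/5)
obs 2: x=0 → posterior Beta(6, 21/5)
obs 3: x=1 → posterior Beta(7, 21/5)
obs 4: x=1 → posterior Beta(8, 21/5)
obs 5: x=1 → posterior Beta(9, 21/5)
obs 6: x=1 → posterior Beta(10, 21/5)
obs 7: x=0 → posterior Beta(10, 26/5)
obs 8: x=1 → posterior Beta(11, 26/5)
obs 9: x=1 → posterior Beta(12, 26/5)
obs 10: x=1 → posterior Beta(13, 26/5)
obs 11: x=1 → posterior Beta(14, 26/5)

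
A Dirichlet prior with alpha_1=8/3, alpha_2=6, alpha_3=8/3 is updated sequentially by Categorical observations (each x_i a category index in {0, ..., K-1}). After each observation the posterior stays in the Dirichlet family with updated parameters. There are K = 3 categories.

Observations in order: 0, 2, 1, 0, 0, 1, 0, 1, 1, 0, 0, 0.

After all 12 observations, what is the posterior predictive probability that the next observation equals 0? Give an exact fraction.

29/70

obs 1: x=0 → posterior Dirichlet(11/3, 6, 8/3)
obs 2: x=2 → posterior Dirichlet(11/3, 6, 11/3)
obs 3: x=1 → posterior Dirichlet(11/3, 7, 11/3)
obs 4: x=0 → posterior Dirichlet(14/3, 7, 11/3)
obs 5: x=0 → posterior Dirichlet(17/3, 7, 11/3)
obs 6: x=1 → posterior Dirichlet(17/3, 8, 11/3)
obs 7: x=0 → posterior Dirichlet(20/3, 8, 11/3)
obs 8: x=1 → posterior Dirichlet(20/3, 9, 11/3)
obs 9: x=1 → posterior Dirichlet(20/3, 10, 11/3)
obs 10: x=0 → posterior Dirichlet(23/3, 10, 11/3)
obs 11: x=0 → posterior Dirichlet(26/3, 10, 11/3)
obs 12: x=0 → posterior Dirichlet(29/3, 10, 11/3)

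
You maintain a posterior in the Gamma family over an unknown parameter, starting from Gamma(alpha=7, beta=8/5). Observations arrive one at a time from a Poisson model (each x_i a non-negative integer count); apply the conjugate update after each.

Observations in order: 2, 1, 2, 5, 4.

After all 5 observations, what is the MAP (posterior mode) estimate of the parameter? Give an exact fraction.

obs 1: x=2 → posterior Gamma(9, 13/5)
obs 2: x=1 → posterior Gamma(10, 18/5)
obs 3: x=2 → posterior Gamma(12, 23/5)
obs 4: x=5 → posterior Gamma(17, 28/5)
obs 5: x=4 → posterior Gamma(21, 33/5)

100/33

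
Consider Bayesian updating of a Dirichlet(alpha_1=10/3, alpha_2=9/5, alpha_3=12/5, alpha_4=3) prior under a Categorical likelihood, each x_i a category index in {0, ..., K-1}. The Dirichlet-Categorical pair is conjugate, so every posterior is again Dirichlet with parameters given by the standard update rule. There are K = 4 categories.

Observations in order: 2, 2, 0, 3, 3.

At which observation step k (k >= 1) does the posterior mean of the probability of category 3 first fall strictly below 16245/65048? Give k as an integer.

obs 1: x=2 → posterior Dirichlet(10/3, 9/5, 17/5, 3)
obs 2: x=2 → posterior Dirichlet(10/3, 9/5, 22/5, 3)
obs 3: x=0 → posterior Dirichlet(13/3, 9/5, 22/5, 3)
obs 4: x=3 → posterior Dirichlet(13/3, 9/5, 22/5, 4)
obs 5: x=3 → posterior Dirichlet(13/3, 9/5, 22/5, 5)

k = 2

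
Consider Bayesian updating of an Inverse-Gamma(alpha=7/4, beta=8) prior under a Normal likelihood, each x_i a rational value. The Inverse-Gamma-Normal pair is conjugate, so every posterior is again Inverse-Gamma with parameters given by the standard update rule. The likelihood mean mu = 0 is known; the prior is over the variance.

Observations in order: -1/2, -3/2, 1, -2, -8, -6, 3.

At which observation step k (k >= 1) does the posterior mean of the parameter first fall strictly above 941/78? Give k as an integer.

k = 5

obs 1: x=-1/2 → posterior Inverse-Gamma(9/4, 65/8)
obs 2: x=-3/2 → posterior Inverse-Gamma(11/4, 37/4)
obs 3: x=1 → posterior Inverse-Gamma(13/4, 39/4)
obs 4: x=-2 → posterior Inverse-Gamma(15/4, 47/4)
obs 5: x=-8 → posterior Inverse-Gamma(17/4, 175/4)
obs 6: x=-6 → posterior Inverse-Gamma(19/4, 247/4)
obs 7: x=3 → posterior Inverse-Gamma(21/4, 265/4)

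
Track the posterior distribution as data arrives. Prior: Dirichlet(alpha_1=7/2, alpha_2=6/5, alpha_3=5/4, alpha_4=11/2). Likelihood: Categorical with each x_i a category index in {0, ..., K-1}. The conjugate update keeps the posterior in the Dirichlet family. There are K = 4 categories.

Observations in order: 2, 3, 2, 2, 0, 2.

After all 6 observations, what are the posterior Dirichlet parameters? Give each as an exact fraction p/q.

alpha_1=9/2, alpha_2=6/5, alpha_3=21/4, alpha_4=13/2

obs 1: x=2 → posterior Dirichlet(7/2, 6/5, 9/4, 11/2)
obs 2: x=3 → posterior Dirichlet(7/2, 6/5, 9/4, 13/2)
obs 3: x=2 → posterior Dirichlet(7/2, 6/5, 13/4, 13/2)
obs 4: x=2 → posterior Dirichlet(7/2, 6/5, 17/4, 13/2)
obs 5: x=0 → posterior Dirichlet(9/2, 6/5, 17/4, 13/2)
obs 6: x=2 → posterior Dirichlet(9/2, 6/5, 21/4, 13/2)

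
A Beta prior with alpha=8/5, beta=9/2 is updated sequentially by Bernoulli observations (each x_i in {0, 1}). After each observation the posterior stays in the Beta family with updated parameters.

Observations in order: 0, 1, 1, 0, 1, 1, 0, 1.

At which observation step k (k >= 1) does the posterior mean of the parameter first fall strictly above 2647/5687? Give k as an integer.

obs 1: x=0 → posterior Beta(8/5, 11/2)
obs 2: x=1 → posterior Beta(13/5, 11/2)
obs 3: x=1 → posterior Beta(18/5, 11/2)
obs 4: x=0 → posterior Beta(18/5, 13/2)
obs 5: x=1 → posterior Beta(23/5, 13/2)
obs 6: x=1 → posterior Beta(28/5, 13/2)
obs 7: x=0 → posterior Beta(28/5, 15/2)
obs 8: x=1 → posterior Beta(33/5, 15/2)

k = 8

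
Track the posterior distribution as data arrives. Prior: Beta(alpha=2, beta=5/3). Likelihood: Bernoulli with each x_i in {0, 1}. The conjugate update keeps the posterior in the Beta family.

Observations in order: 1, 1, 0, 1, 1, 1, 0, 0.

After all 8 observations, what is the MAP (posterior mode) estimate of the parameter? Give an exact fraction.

18/29

obs 1: x=1 → posterior Beta(3, 5/3)
obs 2: x=1 → posterior Beta(4, 5/3)
obs 3: x=0 → posterior Beta(4, 8/3)
obs 4: x=1 → posterior Beta(5, 8/3)
obs 5: x=1 → posterior Beta(6, 8/3)
obs 6: x=1 → posterior Beta(7, 8/3)
obs 7: x=0 → posterior Beta(7, 11/3)
obs 8: x=0 → posterior Beta(7, 14/3)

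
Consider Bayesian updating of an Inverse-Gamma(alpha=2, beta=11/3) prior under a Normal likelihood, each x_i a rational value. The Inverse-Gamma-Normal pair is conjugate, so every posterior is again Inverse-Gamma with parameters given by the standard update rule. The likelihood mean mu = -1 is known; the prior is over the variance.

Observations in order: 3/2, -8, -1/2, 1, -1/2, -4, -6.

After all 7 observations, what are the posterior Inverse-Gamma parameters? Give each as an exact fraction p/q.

alpha=11/2, beta=1213/24

obs 1: x=3/2 → posterior Inverse-Gamma(5/2, 163/24)
obs 2: x=-8 → posterior Inverse-Gamma(3, 751/24)
obs 3: x=-1/2 → posterior Inverse-Gamma(7/2, 377/12)
obs 4: x=1 → posterior Inverse-Gamma(4, 401/12)
obs 5: x=-1/2 → posterior Inverse-Gamma(9/2, 805/24)
obs 6: x=-4 → posterior Inverse-Gamma(5, 913/24)
obs 7: x=-6 → posterior Inverse-Gamma(11/2, 1213/24)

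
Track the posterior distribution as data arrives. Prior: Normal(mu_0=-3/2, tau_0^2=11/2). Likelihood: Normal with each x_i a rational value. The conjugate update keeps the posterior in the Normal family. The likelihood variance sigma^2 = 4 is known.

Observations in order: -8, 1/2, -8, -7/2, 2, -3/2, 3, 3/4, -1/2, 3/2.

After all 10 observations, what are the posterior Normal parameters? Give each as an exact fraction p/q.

obs 1: x=-8 → posterior Normal(-100/19, 44/19)
obs 2: x=1/2 → posterior Normal(-63/20, 22/15)
obs 3: x=-8 → posterior Normal(-365/82, 44/41)
obs 4: x=-7/2 → posterior Normal(-17/4, 11/13)
obs 5: x=2 → posterior Normal(-199/63, 44/63)
obs 6: x=-3/2 → posterior Normal(-431/148, 22/37)
obs 7: x=3 → posterior Normal(-73/34, 44/85)
obs 8: x=3/4 → posterior Normal(-697/384, 11/24)
obs 9: x=-1/2 → posterior Normal(-719/428, 44/107)
obs 10: x=3/2 → posterior Normal(-653/472, 22/59)

mu_0=-653/472, tau_0^2=22/59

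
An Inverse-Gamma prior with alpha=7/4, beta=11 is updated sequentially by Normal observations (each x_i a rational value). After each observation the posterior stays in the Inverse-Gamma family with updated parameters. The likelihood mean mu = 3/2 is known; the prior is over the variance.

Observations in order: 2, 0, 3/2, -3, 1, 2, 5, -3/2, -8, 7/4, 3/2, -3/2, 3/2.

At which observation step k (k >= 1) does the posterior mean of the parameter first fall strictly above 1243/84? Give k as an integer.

k = 9

obs 1: x=2 → posterior Inverse-Gamma(9/4, 89/8)
obs 2: x=0 → posterior Inverse-Gamma(11/4, 49/4)
obs 3: x=3/2 → posterior Inverse-Gamma(13/4, 49/4)
obs 4: x=-3 → posterior Inverse-Gamma(15/4, 179/8)
obs 5: x=1 → posterior Inverse-Gamma(17/4, 45/2)
obs 6: x=2 → posterior Inverse-Gamma(19/4, 181/8)
obs 7: x=5 → posterior Inverse-Gamma(21/4, 115/4)
obs 8: x=-3/2 → posterior Inverse-Gamma(23/4, 133/4)
obs 9: x=-8 → posterior Inverse-Gamma(25/4, 627/8)
obs 10: x=7/4 → posterior Inverse-Gamma(27/4, 2509/32)
obs 11: x=3/2 → posterior Inverse-Gamma(29/4, 2509/32)
obs 12: x=-3/2 → posterior Inverse-Gamma(31/4, 2653/32)
obs 13: x=3/2 → posterior Inverse-Gamma(33/4, 2653/32)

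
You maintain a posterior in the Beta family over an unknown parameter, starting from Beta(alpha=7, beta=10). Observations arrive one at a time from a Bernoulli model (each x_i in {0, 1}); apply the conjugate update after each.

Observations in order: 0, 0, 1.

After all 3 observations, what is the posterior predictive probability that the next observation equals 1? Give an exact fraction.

2/5

obs 1: x=0 → posterior Beta(7, 11)
obs 2: x=0 → posterior Beta(7, 12)
obs 3: x=1 → posterior Beta(8, 12)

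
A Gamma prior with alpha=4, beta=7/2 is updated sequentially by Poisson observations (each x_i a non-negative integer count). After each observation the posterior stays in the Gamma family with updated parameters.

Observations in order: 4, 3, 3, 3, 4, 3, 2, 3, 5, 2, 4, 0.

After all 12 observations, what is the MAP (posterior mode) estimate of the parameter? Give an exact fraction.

obs 1: x=4 → posterior Gamma(8, 9/2)
obs 2: x=3 → posterior Gamma(11, 11/2)
obs 3: x=3 → posterior Gamma(14, 13/2)
obs 4: x=3 → posterior Gamma(17, 15/2)
obs 5: x=4 → posterior Gamma(21, 17/2)
obs 6: x=3 → posterior Gamma(24, 19/2)
obs 7: x=2 → posterior Gamma(26, 21/2)
obs 8: x=3 → posterior Gamma(29, 23/2)
obs 9: x=5 → posterior Gamma(34, 25/2)
obs 10: x=2 → posterior Gamma(36, 27/2)
obs 11: x=4 → posterior Gamma(40, 29/2)
obs 12: x=0 → posterior Gamma(40, 31/2)

78/31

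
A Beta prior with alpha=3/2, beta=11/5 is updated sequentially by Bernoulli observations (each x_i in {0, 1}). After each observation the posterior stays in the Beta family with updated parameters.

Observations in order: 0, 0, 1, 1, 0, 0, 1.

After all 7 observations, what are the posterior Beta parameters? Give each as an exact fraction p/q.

alpha=9/2, beta=31/5

obs 1: x=0 → posterior Beta(3/2, 16/5)
obs 2: x=0 → posterior Beta(3/2, 21/5)
obs 3: x=1 → posterior Beta(5/2, 21/5)
obs 4: x=1 → posterior Beta(7/2, 21/5)
obs 5: x=0 → posterior Beta(7/2, 26/5)
obs 6: x=0 → posterior Beta(7/2, 31/5)
obs 7: x=1 → posterior Beta(9/2, 31/5)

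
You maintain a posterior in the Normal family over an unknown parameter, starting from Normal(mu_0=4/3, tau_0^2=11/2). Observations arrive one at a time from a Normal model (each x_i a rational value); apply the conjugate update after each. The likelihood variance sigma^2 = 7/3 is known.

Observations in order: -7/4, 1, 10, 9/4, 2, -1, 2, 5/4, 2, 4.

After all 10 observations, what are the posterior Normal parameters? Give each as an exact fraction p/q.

obs 1: x=-7/4 → posterior Normal(-469/564, 77/47)
obs 2: x=1 → posterior Normal(-73/960, 77/80)
obs 3: x=10 → posterior Normal(3887/1356, 77/113)
obs 4: x=9/4 → posterior Normal(2389/876, 77/146)
obs 5: x=2 → posterior Normal(2785/1074, 77/179)
obs 6: x=-1 → posterior Normal(2587/1272, 77/212)
obs 7: x=2 → posterior Normal(2983/1470, 11/35)
obs 8: x=5/4 → posterior Normal(6461/3336, 77/278)
obs 9: x=2 → posterior Normal(7253/3732, 77/311)
obs 10: x=4 → posterior Normal(8837/4128, 77/344)

mu_0=8837/4128, tau_0^2=77/344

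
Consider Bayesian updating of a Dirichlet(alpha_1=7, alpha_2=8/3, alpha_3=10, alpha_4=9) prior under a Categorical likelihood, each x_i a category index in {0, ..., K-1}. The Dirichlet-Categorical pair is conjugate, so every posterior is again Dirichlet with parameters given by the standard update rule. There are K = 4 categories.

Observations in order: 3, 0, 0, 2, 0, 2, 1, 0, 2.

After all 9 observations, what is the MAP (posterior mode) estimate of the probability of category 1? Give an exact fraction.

8/101

obs 1: x=3 → posterior Dirichlet(7, 8/3, 10, 10)
obs 2: x=0 → posterior Dirichlet(8, 8/3, 10, 10)
obs 3: x=0 → posterior Dirichlet(9, 8/3, 10, 10)
obs 4: x=2 → posterior Dirichlet(9, 8/3, 11, 10)
obs 5: x=0 → posterior Dirichlet(10, 8/3, 11, 10)
obs 6: x=2 → posterior Dirichlet(10, 8/3, 12, 10)
obs 7: x=1 → posterior Dirichlet(10, 11/3, 12, 10)
obs 8: x=0 → posterior Dirichlet(11, 11/3, 12, 10)
obs 9: x=2 → posterior Dirichlet(11, 11/3, 13, 10)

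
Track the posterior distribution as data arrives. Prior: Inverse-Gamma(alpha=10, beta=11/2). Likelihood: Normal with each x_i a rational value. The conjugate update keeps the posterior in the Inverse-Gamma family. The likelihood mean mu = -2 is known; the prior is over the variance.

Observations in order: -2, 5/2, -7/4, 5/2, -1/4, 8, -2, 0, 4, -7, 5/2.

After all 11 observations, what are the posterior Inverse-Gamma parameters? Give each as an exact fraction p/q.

obs 1: x=-2 → posterior Inverse-Gamma(21/2, 11/2)
obs 2: x=5/2 → posterior Inverse-Gamma(11, 125/8)
obs 3: x=-7/4 → posterior Inverse-Gamma(23/2, 501/32)
obs 4: x=5/2 → posterior Inverse-Gamma(12, 825/32)
obs 5: x=-1/4 → posterior Inverse-Gamma(25/2, 437/16)
obs 6: x=8 → posterior Inverse-Gamma(13, 1237/16)
obs 7: x=-2 → posterior Inverse-Gamma(27/2, 1237/16)
obs 8: x=0 → posterior Inverse-Gamma(14, 1269/16)
obs 9: x=4 → posterior Inverse-Gamma(29/2, 1557/16)
obs 10: x=-7 → posterior Inverse-Gamma(15, 1757/16)
obs 11: x=5/2 → posterior Inverse-Gamma(31/2, 1919/16)

alpha=31/2, beta=1919/16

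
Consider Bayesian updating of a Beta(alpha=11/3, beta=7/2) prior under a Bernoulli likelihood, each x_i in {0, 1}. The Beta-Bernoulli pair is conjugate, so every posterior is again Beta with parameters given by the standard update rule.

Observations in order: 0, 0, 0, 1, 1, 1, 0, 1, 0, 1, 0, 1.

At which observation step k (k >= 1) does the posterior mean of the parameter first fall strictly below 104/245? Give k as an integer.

k = 2

obs 1: x=0 → posterior Beta(11/3, 9/2)
obs 2: x=0 → posterior Beta(11/3, 11/2)
obs 3: x=0 → posterior Beta(11/3, 13/2)
obs 4: x=1 → posterior Beta(14/3, 13/2)
obs 5: x=1 → posterior Beta(17/3, 13/2)
obs 6: x=1 → posterior Beta(20/3, 13/2)
obs 7: x=0 → posterior Beta(20/3, 15/2)
obs 8: x=1 → posterior Beta(23/3, 15/2)
obs 9: x=0 → posterior Beta(23/3, 17/2)
obs 10: x=1 → posterior Beta(26/3, 17/2)
obs 11: x=0 → posterior Beta(26/3, 19/2)
obs 12: x=1 → posterior Beta(29/3, 19/2)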